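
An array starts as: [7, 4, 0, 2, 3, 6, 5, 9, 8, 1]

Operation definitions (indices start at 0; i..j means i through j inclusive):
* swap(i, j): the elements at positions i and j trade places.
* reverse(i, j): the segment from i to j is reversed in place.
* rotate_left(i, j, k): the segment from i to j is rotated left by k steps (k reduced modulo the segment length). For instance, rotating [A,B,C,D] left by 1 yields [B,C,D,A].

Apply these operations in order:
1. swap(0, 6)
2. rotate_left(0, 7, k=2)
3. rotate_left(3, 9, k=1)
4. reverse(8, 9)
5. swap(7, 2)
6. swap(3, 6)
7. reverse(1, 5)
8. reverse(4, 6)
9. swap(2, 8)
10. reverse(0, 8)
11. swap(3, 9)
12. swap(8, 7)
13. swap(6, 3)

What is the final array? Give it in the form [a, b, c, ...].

After 1 (swap(0, 6)): [5, 4, 0, 2, 3, 6, 7, 9, 8, 1]
After 2 (rotate_left(0, 7, k=2)): [0, 2, 3, 6, 7, 9, 5, 4, 8, 1]
After 3 (rotate_left(3, 9, k=1)): [0, 2, 3, 7, 9, 5, 4, 8, 1, 6]
After 4 (reverse(8, 9)): [0, 2, 3, 7, 9, 5, 4, 8, 6, 1]
After 5 (swap(7, 2)): [0, 2, 8, 7, 9, 5, 4, 3, 6, 1]
After 6 (swap(3, 6)): [0, 2, 8, 4, 9, 5, 7, 3, 6, 1]
After 7 (reverse(1, 5)): [0, 5, 9, 4, 8, 2, 7, 3, 6, 1]
After 8 (reverse(4, 6)): [0, 5, 9, 4, 7, 2, 8, 3, 6, 1]
After 9 (swap(2, 8)): [0, 5, 6, 4, 7, 2, 8, 3, 9, 1]
After 10 (reverse(0, 8)): [9, 3, 8, 2, 7, 4, 6, 5, 0, 1]
After 11 (swap(3, 9)): [9, 3, 8, 1, 7, 4, 6, 5, 0, 2]
After 12 (swap(8, 7)): [9, 3, 8, 1, 7, 4, 6, 0, 5, 2]
After 13 (swap(6, 3)): [9, 3, 8, 6, 7, 4, 1, 0, 5, 2]

Answer: [9, 3, 8, 6, 7, 4, 1, 0, 5, 2]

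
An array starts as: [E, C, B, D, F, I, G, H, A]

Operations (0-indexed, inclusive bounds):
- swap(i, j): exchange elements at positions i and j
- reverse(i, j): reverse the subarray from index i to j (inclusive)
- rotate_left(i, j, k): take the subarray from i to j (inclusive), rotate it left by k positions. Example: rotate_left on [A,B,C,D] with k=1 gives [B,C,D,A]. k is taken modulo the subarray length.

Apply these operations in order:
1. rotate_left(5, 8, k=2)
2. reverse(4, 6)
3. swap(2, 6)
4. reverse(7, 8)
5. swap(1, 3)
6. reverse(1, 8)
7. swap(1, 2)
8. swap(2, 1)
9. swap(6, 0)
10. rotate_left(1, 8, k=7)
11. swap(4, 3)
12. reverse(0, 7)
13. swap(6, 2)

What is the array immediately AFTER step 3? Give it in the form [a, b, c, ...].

After 1 (rotate_left(5, 8, k=2)): [E, C, B, D, F, H, A, I, G]
After 2 (reverse(4, 6)): [E, C, B, D, A, H, F, I, G]
After 3 (swap(2, 6)): [E, C, F, D, A, H, B, I, G]

Answer: [E, C, F, D, A, H, B, I, G]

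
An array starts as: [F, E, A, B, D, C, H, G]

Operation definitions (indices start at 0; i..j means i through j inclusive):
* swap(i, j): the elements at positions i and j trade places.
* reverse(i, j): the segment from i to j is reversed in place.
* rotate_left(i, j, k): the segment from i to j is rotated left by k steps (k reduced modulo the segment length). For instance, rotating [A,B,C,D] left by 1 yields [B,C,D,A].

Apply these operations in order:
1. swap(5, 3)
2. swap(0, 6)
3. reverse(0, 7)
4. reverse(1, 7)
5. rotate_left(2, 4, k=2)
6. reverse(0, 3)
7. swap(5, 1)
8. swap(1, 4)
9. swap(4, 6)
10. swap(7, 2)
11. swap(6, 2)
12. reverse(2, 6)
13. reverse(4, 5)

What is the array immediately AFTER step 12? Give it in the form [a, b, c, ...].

Answer: [E, A, F, C, B, G, D, H]

Derivation:
After 1 (swap(5, 3)): [F, E, A, C, D, B, H, G]
After 2 (swap(0, 6)): [H, E, A, C, D, B, F, G]
After 3 (reverse(0, 7)): [G, F, B, D, C, A, E, H]
After 4 (reverse(1, 7)): [G, H, E, A, C, D, B, F]
After 5 (rotate_left(2, 4, k=2)): [G, H, C, E, A, D, B, F]
After 6 (reverse(0, 3)): [E, C, H, G, A, D, B, F]
After 7 (swap(5, 1)): [E, D, H, G, A, C, B, F]
After 8 (swap(1, 4)): [E, A, H, G, D, C, B, F]
After 9 (swap(4, 6)): [E, A, H, G, B, C, D, F]
After 10 (swap(7, 2)): [E, A, F, G, B, C, D, H]
After 11 (swap(6, 2)): [E, A, D, G, B, C, F, H]
After 12 (reverse(2, 6)): [E, A, F, C, B, G, D, H]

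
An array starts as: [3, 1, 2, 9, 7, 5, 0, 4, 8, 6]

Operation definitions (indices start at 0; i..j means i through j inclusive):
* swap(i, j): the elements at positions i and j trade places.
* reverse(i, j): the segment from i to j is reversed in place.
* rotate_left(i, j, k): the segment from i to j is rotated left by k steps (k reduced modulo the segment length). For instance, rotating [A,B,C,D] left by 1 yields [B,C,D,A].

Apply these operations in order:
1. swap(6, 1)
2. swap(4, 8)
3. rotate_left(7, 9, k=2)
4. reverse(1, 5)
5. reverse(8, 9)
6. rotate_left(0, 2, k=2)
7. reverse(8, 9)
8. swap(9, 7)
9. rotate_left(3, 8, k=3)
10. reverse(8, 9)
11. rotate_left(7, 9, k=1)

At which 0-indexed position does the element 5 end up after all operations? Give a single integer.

After 1 (swap(6, 1)): [3, 0, 2, 9, 7, 5, 1, 4, 8, 6]
After 2 (swap(4, 8)): [3, 0, 2, 9, 8, 5, 1, 4, 7, 6]
After 3 (rotate_left(7, 9, k=2)): [3, 0, 2, 9, 8, 5, 1, 6, 4, 7]
After 4 (reverse(1, 5)): [3, 5, 8, 9, 2, 0, 1, 6, 4, 7]
After 5 (reverse(8, 9)): [3, 5, 8, 9, 2, 0, 1, 6, 7, 4]
After 6 (rotate_left(0, 2, k=2)): [8, 3, 5, 9, 2, 0, 1, 6, 7, 4]
After 7 (reverse(8, 9)): [8, 3, 5, 9, 2, 0, 1, 6, 4, 7]
After 8 (swap(9, 7)): [8, 3, 5, 9, 2, 0, 1, 7, 4, 6]
After 9 (rotate_left(3, 8, k=3)): [8, 3, 5, 1, 7, 4, 9, 2, 0, 6]
After 10 (reverse(8, 9)): [8, 3, 5, 1, 7, 4, 9, 2, 6, 0]
After 11 (rotate_left(7, 9, k=1)): [8, 3, 5, 1, 7, 4, 9, 6, 0, 2]

Answer: 2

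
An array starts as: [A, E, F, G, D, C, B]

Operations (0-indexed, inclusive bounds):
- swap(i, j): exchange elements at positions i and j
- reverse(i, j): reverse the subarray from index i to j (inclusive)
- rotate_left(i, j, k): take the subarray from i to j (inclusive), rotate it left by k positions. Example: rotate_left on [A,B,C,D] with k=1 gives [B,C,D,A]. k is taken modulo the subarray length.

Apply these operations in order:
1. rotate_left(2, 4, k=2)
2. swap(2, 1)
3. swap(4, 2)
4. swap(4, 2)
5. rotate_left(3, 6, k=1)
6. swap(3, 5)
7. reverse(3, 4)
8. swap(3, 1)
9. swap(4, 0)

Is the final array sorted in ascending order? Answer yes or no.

After 1 (rotate_left(2, 4, k=2)): [A, E, D, F, G, C, B]
After 2 (swap(2, 1)): [A, D, E, F, G, C, B]
After 3 (swap(4, 2)): [A, D, G, F, E, C, B]
After 4 (swap(4, 2)): [A, D, E, F, G, C, B]
After 5 (rotate_left(3, 6, k=1)): [A, D, E, G, C, B, F]
After 6 (swap(3, 5)): [A, D, E, B, C, G, F]
After 7 (reverse(3, 4)): [A, D, E, C, B, G, F]
After 8 (swap(3, 1)): [A, C, E, D, B, G, F]
After 9 (swap(4, 0)): [B, C, E, D, A, G, F]

Answer: no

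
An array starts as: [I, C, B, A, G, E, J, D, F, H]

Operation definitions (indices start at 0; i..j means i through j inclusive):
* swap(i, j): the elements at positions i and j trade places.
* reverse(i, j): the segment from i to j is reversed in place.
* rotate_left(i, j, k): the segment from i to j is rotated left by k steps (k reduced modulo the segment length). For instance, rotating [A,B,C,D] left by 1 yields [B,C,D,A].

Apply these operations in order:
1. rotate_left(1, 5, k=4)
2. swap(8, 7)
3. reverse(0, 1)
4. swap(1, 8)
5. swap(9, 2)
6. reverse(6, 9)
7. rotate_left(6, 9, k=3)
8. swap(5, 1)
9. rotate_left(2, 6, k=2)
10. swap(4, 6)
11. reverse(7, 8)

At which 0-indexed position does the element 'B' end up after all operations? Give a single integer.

After 1 (rotate_left(1, 5, k=4)): [I, E, C, B, A, G, J, D, F, H]
After 2 (swap(8, 7)): [I, E, C, B, A, G, J, F, D, H]
After 3 (reverse(0, 1)): [E, I, C, B, A, G, J, F, D, H]
After 4 (swap(1, 8)): [E, D, C, B, A, G, J, F, I, H]
After 5 (swap(9, 2)): [E, D, H, B, A, G, J, F, I, C]
After 6 (reverse(6, 9)): [E, D, H, B, A, G, C, I, F, J]
After 7 (rotate_left(6, 9, k=3)): [E, D, H, B, A, G, J, C, I, F]
After 8 (swap(5, 1)): [E, G, H, B, A, D, J, C, I, F]
After 9 (rotate_left(2, 6, k=2)): [E, G, A, D, J, H, B, C, I, F]
After 10 (swap(4, 6)): [E, G, A, D, B, H, J, C, I, F]
After 11 (reverse(7, 8)): [E, G, A, D, B, H, J, I, C, F]

Answer: 4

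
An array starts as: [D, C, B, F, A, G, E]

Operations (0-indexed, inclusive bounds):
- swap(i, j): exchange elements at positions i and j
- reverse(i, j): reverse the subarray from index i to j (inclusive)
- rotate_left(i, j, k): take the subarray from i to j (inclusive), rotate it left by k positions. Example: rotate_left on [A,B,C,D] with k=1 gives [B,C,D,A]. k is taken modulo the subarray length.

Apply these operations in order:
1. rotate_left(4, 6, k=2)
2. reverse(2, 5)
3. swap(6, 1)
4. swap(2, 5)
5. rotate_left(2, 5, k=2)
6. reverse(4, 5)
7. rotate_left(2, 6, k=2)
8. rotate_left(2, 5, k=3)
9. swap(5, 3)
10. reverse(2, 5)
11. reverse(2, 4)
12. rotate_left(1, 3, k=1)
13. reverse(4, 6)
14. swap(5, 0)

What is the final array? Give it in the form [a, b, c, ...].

After 1 (rotate_left(4, 6, k=2)): [D, C, B, F, E, A, G]
After 2 (reverse(2, 5)): [D, C, A, E, F, B, G]
After 3 (swap(6, 1)): [D, G, A, E, F, B, C]
After 4 (swap(2, 5)): [D, G, B, E, F, A, C]
After 5 (rotate_left(2, 5, k=2)): [D, G, F, A, B, E, C]
After 6 (reverse(4, 5)): [D, G, F, A, E, B, C]
After 7 (rotate_left(2, 6, k=2)): [D, G, E, B, C, F, A]
After 8 (rotate_left(2, 5, k=3)): [D, G, F, E, B, C, A]
After 9 (swap(5, 3)): [D, G, F, C, B, E, A]
After 10 (reverse(2, 5)): [D, G, E, B, C, F, A]
After 11 (reverse(2, 4)): [D, G, C, B, E, F, A]
After 12 (rotate_left(1, 3, k=1)): [D, C, B, G, E, F, A]
After 13 (reverse(4, 6)): [D, C, B, G, A, F, E]
After 14 (swap(5, 0)): [F, C, B, G, A, D, E]

Answer: [F, C, B, G, A, D, E]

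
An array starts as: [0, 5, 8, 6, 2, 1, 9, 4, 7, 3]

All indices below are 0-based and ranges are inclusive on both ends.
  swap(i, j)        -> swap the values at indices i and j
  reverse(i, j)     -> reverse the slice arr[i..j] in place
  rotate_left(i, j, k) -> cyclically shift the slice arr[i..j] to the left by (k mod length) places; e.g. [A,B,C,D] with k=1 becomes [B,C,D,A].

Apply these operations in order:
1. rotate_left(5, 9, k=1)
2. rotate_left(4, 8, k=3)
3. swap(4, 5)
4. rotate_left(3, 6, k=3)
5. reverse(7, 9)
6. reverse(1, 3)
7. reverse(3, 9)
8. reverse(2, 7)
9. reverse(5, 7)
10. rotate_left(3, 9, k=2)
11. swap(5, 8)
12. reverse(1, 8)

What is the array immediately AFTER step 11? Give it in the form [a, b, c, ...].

Answer: [0, 2, 3, 8, 9, 7, 6, 5, 4, 1]

Derivation:
After 1 (rotate_left(5, 9, k=1)): [0, 5, 8, 6, 2, 9, 4, 7, 3, 1]
After 2 (rotate_left(4, 8, k=3)): [0, 5, 8, 6, 7, 3, 2, 9, 4, 1]
After 3 (swap(4, 5)): [0, 5, 8, 6, 3, 7, 2, 9, 4, 1]
After 4 (rotate_left(3, 6, k=3)): [0, 5, 8, 2, 6, 3, 7, 9, 4, 1]
After 5 (reverse(7, 9)): [0, 5, 8, 2, 6, 3, 7, 1, 4, 9]
After 6 (reverse(1, 3)): [0, 2, 8, 5, 6, 3, 7, 1, 4, 9]
After 7 (reverse(3, 9)): [0, 2, 8, 9, 4, 1, 7, 3, 6, 5]
After 8 (reverse(2, 7)): [0, 2, 3, 7, 1, 4, 9, 8, 6, 5]
After 9 (reverse(5, 7)): [0, 2, 3, 7, 1, 8, 9, 4, 6, 5]
After 10 (rotate_left(3, 9, k=2)): [0, 2, 3, 8, 9, 4, 6, 5, 7, 1]
After 11 (swap(5, 8)): [0, 2, 3, 8, 9, 7, 6, 5, 4, 1]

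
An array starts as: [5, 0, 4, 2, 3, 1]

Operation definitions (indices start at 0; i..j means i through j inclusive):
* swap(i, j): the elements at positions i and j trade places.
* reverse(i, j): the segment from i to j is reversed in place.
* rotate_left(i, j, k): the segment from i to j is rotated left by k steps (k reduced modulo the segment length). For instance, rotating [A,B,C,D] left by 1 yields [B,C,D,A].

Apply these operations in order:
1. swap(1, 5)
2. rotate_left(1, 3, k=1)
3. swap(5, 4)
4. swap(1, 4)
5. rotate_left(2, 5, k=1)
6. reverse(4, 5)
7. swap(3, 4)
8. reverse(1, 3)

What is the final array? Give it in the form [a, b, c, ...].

Answer: [5, 2, 1, 0, 4, 3]

Derivation:
After 1 (swap(1, 5)): [5, 1, 4, 2, 3, 0]
After 2 (rotate_left(1, 3, k=1)): [5, 4, 2, 1, 3, 0]
After 3 (swap(5, 4)): [5, 4, 2, 1, 0, 3]
After 4 (swap(1, 4)): [5, 0, 2, 1, 4, 3]
After 5 (rotate_left(2, 5, k=1)): [5, 0, 1, 4, 3, 2]
After 6 (reverse(4, 5)): [5, 0, 1, 4, 2, 3]
After 7 (swap(3, 4)): [5, 0, 1, 2, 4, 3]
After 8 (reverse(1, 3)): [5, 2, 1, 0, 4, 3]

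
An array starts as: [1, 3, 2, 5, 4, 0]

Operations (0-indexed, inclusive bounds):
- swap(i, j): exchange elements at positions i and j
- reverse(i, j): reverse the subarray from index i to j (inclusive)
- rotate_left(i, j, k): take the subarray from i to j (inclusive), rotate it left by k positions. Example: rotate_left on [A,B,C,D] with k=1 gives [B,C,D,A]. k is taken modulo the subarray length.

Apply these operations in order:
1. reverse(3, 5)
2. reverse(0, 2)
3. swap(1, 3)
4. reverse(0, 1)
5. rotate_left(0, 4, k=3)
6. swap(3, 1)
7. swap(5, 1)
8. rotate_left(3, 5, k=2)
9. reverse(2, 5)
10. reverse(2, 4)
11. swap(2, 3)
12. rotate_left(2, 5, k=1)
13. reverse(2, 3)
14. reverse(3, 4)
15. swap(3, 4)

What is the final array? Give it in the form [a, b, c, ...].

After 1 (reverse(3, 5)): [1, 3, 2, 0, 4, 5]
After 2 (reverse(0, 2)): [2, 3, 1, 0, 4, 5]
After 3 (swap(1, 3)): [2, 0, 1, 3, 4, 5]
After 4 (reverse(0, 1)): [0, 2, 1, 3, 4, 5]
After 5 (rotate_left(0, 4, k=3)): [3, 4, 0, 2, 1, 5]
After 6 (swap(3, 1)): [3, 2, 0, 4, 1, 5]
After 7 (swap(5, 1)): [3, 5, 0, 4, 1, 2]
After 8 (rotate_left(3, 5, k=2)): [3, 5, 0, 2, 4, 1]
After 9 (reverse(2, 5)): [3, 5, 1, 4, 2, 0]
After 10 (reverse(2, 4)): [3, 5, 2, 4, 1, 0]
After 11 (swap(2, 3)): [3, 5, 4, 2, 1, 0]
After 12 (rotate_left(2, 5, k=1)): [3, 5, 2, 1, 0, 4]
After 13 (reverse(2, 3)): [3, 5, 1, 2, 0, 4]
After 14 (reverse(3, 4)): [3, 5, 1, 0, 2, 4]
After 15 (swap(3, 4)): [3, 5, 1, 2, 0, 4]

Answer: [3, 5, 1, 2, 0, 4]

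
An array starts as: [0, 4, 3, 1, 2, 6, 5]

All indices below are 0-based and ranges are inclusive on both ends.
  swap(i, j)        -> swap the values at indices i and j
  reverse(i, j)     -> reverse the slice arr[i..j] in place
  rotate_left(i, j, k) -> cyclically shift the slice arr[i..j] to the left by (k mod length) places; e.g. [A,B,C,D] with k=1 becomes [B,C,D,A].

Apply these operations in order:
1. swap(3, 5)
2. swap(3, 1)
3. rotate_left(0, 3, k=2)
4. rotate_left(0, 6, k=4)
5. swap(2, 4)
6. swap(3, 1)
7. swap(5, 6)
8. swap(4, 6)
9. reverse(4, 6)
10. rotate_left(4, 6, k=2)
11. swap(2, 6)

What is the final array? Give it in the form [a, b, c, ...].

After 1 (swap(3, 5)): [0, 4, 3, 6, 2, 1, 5]
After 2 (swap(3, 1)): [0, 6, 3, 4, 2, 1, 5]
After 3 (rotate_left(0, 3, k=2)): [3, 4, 0, 6, 2, 1, 5]
After 4 (rotate_left(0, 6, k=4)): [2, 1, 5, 3, 4, 0, 6]
After 5 (swap(2, 4)): [2, 1, 4, 3, 5, 0, 6]
After 6 (swap(3, 1)): [2, 3, 4, 1, 5, 0, 6]
After 7 (swap(5, 6)): [2, 3, 4, 1, 5, 6, 0]
After 8 (swap(4, 6)): [2, 3, 4, 1, 0, 6, 5]
After 9 (reverse(4, 6)): [2, 3, 4, 1, 5, 6, 0]
After 10 (rotate_left(4, 6, k=2)): [2, 3, 4, 1, 0, 5, 6]
After 11 (swap(2, 6)): [2, 3, 6, 1, 0, 5, 4]

Answer: [2, 3, 6, 1, 0, 5, 4]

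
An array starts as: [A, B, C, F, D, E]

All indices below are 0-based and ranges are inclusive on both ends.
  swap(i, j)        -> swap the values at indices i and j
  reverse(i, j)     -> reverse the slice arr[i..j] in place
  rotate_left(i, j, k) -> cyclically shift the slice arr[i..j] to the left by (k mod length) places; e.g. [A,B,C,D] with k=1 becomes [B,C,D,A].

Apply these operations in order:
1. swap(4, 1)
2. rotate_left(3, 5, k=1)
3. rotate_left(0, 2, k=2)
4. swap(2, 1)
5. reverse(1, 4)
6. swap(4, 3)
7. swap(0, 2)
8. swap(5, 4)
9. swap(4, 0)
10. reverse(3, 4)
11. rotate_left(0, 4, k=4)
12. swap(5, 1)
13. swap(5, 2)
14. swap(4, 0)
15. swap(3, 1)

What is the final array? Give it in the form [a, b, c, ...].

Answer: [B, C, F, A, D, E]

Derivation:
After 1 (swap(4, 1)): [A, D, C, F, B, E]
After 2 (rotate_left(3, 5, k=1)): [A, D, C, B, E, F]
After 3 (rotate_left(0, 2, k=2)): [C, A, D, B, E, F]
After 4 (swap(2, 1)): [C, D, A, B, E, F]
After 5 (reverse(1, 4)): [C, E, B, A, D, F]
After 6 (swap(4, 3)): [C, E, B, D, A, F]
After 7 (swap(0, 2)): [B, E, C, D, A, F]
After 8 (swap(5, 4)): [B, E, C, D, F, A]
After 9 (swap(4, 0)): [F, E, C, D, B, A]
After 10 (reverse(3, 4)): [F, E, C, B, D, A]
After 11 (rotate_left(0, 4, k=4)): [D, F, E, C, B, A]
After 12 (swap(5, 1)): [D, A, E, C, B, F]
After 13 (swap(5, 2)): [D, A, F, C, B, E]
After 14 (swap(4, 0)): [B, A, F, C, D, E]
After 15 (swap(3, 1)): [B, C, F, A, D, E]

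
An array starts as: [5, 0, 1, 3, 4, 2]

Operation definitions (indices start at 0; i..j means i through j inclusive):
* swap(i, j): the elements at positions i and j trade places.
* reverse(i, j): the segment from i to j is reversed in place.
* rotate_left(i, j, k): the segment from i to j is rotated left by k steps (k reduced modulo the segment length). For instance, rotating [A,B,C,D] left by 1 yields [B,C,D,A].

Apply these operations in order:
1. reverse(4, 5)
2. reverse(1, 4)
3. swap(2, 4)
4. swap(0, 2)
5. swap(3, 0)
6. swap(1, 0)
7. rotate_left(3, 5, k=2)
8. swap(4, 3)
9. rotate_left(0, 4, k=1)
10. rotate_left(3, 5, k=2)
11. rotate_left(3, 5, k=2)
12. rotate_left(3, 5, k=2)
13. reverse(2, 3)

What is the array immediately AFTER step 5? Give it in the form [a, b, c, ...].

After 1 (reverse(4, 5)): [5, 0, 1, 3, 2, 4]
After 2 (reverse(1, 4)): [5, 2, 3, 1, 0, 4]
After 3 (swap(2, 4)): [5, 2, 0, 1, 3, 4]
After 4 (swap(0, 2)): [0, 2, 5, 1, 3, 4]
After 5 (swap(3, 0)): [1, 2, 5, 0, 3, 4]

Answer: [1, 2, 5, 0, 3, 4]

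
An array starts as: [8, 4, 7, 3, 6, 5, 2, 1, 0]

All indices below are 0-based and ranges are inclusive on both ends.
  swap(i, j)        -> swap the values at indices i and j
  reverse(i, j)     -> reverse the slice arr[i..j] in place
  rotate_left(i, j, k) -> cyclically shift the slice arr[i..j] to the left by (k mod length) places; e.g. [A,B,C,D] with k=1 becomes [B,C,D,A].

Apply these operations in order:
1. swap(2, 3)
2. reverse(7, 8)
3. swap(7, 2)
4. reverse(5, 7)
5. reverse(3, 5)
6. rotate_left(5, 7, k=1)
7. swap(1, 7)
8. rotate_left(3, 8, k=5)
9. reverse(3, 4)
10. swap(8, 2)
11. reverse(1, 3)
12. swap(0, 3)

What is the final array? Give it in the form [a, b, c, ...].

After 1 (swap(2, 3)): [8, 4, 3, 7, 6, 5, 2, 1, 0]
After 2 (reverse(7, 8)): [8, 4, 3, 7, 6, 5, 2, 0, 1]
After 3 (swap(7, 2)): [8, 4, 0, 7, 6, 5, 2, 3, 1]
After 4 (reverse(5, 7)): [8, 4, 0, 7, 6, 3, 2, 5, 1]
After 5 (reverse(3, 5)): [8, 4, 0, 3, 6, 7, 2, 5, 1]
After 6 (rotate_left(5, 7, k=1)): [8, 4, 0, 3, 6, 2, 5, 7, 1]
After 7 (swap(1, 7)): [8, 7, 0, 3, 6, 2, 5, 4, 1]
After 8 (rotate_left(3, 8, k=5)): [8, 7, 0, 1, 3, 6, 2, 5, 4]
After 9 (reverse(3, 4)): [8, 7, 0, 3, 1, 6, 2, 5, 4]
After 10 (swap(8, 2)): [8, 7, 4, 3, 1, 6, 2, 5, 0]
After 11 (reverse(1, 3)): [8, 3, 4, 7, 1, 6, 2, 5, 0]
After 12 (swap(0, 3)): [7, 3, 4, 8, 1, 6, 2, 5, 0]

Answer: [7, 3, 4, 8, 1, 6, 2, 5, 0]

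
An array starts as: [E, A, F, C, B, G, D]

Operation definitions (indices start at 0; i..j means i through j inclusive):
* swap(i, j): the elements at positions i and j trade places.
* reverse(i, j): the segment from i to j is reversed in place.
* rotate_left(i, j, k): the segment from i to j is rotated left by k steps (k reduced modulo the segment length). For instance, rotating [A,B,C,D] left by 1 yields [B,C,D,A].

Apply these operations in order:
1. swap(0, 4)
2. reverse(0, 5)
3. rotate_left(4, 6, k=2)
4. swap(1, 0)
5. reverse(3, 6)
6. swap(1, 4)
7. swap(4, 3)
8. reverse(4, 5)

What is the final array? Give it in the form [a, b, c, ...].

Answer: [E, A, C, G, D, B, F]

Derivation:
After 1 (swap(0, 4)): [B, A, F, C, E, G, D]
After 2 (reverse(0, 5)): [G, E, C, F, A, B, D]
After 3 (rotate_left(4, 6, k=2)): [G, E, C, F, D, A, B]
After 4 (swap(1, 0)): [E, G, C, F, D, A, B]
After 5 (reverse(3, 6)): [E, G, C, B, A, D, F]
After 6 (swap(1, 4)): [E, A, C, B, G, D, F]
After 7 (swap(4, 3)): [E, A, C, G, B, D, F]
After 8 (reverse(4, 5)): [E, A, C, G, D, B, F]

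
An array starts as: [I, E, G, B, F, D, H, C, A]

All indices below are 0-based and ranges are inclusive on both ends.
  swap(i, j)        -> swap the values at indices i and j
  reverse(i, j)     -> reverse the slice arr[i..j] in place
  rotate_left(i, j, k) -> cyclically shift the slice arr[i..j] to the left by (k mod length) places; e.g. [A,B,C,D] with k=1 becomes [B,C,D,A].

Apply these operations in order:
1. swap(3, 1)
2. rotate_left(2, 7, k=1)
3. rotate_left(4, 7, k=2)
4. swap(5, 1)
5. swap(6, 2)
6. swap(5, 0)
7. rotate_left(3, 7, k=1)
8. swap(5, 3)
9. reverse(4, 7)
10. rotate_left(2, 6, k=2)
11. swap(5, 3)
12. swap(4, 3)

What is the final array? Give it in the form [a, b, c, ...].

Answer: [B, G, F, C, D, H, E, I, A]

Derivation:
After 1 (swap(3, 1)): [I, B, G, E, F, D, H, C, A]
After 2 (rotate_left(2, 7, k=1)): [I, B, E, F, D, H, C, G, A]
After 3 (rotate_left(4, 7, k=2)): [I, B, E, F, C, G, D, H, A]
After 4 (swap(5, 1)): [I, G, E, F, C, B, D, H, A]
After 5 (swap(6, 2)): [I, G, D, F, C, B, E, H, A]
After 6 (swap(5, 0)): [B, G, D, F, C, I, E, H, A]
After 7 (rotate_left(3, 7, k=1)): [B, G, D, C, I, E, H, F, A]
After 8 (swap(5, 3)): [B, G, D, E, I, C, H, F, A]
After 9 (reverse(4, 7)): [B, G, D, E, F, H, C, I, A]
After 10 (rotate_left(2, 6, k=2)): [B, G, F, H, C, D, E, I, A]
After 11 (swap(5, 3)): [B, G, F, D, C, H, E, I, A]
After 12 (swap(4, 3)): [B, G, F, C, D, H, E, I, A]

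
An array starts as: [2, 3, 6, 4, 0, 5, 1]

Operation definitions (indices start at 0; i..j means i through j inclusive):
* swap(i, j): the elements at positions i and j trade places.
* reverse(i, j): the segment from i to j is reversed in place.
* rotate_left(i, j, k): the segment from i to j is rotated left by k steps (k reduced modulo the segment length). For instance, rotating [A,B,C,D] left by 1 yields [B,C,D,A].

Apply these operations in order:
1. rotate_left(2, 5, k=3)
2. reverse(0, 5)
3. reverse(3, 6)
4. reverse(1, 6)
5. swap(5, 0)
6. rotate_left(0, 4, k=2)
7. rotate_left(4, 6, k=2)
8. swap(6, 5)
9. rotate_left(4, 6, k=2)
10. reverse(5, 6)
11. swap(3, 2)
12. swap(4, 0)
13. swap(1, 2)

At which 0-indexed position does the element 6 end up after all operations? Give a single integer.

Answer: 1

Derivation:
After 1 (rotate_left(2, 5, k=3)): [2, 3, 5, 6, 4, 0, 1]
After 2 (reverse(0, 5)): [0, 4, 6, 5, 3, 2, 1]
After 3 (reverse(3, 6)): [0, 4, 6, 1, 2, 3, 5]
After 4 (reverse(1, 6)): [0, 5, 3, 2, 1, 6, 4]
After 5 (swap(5, 0)): [6, 5, 3, 2, 1, 0, 4]
After 6 (rotate_left(0, 4, k=2)): [3, 2, 1, 6, 5, 0, 4]
After 7 (rotate_left(4, 6, k=2)): [3, 2, 1, 6, 4, 5, 0]
After 8 (swap(6, 5)): [3, 2, 1, 6, 4, 0, 5]
After 9 (rotate_left(4, 6, k=2)): [3, 2, 1, 6, 5, 4, 0]
After 10 (reverse(5, 6)): [3, 2, 1, 6, 5, 0, 4]
After 11 (swap(3, 2)): [3, 2, 6, 1, 5, 0, 4]
After 12 (swap(4, 0)): [5, 2, 6, 1, 3, 0, 4]
After 13 (swap(1, 2)): [5, 6, 2, 1, 3, 0, 4]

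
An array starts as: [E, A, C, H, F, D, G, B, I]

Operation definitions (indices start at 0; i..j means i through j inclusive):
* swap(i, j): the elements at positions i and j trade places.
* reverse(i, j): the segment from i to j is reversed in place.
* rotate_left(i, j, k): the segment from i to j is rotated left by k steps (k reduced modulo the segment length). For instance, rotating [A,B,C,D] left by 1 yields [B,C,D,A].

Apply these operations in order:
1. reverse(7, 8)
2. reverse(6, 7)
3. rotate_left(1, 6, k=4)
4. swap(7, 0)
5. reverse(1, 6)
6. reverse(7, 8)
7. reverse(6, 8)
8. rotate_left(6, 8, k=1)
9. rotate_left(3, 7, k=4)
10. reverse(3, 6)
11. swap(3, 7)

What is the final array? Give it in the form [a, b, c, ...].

Answer: [G, F, H, B, A, C, D, I, E]

Derivation:
After 1 (reverse(7, 8)): [E, A, C, H, F, D, G, I, B]
After 2 (reverse(6, 7)): [E, A, C, H, F, D, I, G, B]
After 3 (rotate_left(1, 6, k=4)): [E, D, I, A, C, H, F, G, B]
After 4 (swap(7, 0)): [G, D, I, A, C, H, F, E, B]
After 5 (reverse(1, 6)): [G, F, H, C, A, I, D, E, B]
After 6 (reverse(7, 8)): [G, F, H, C, A, I, D, B, E]
After 7 (reverse(6, 8)): [G, F, H, C, A, I, E, B, D]
After 8 (rotate_left(6, 8, k=1)): [G, F, H, C, A, I, B, D, E]
After 9 (rotate_left(3, 7, k=4)): [G, F, H, D, C, A, I, B, E]
After 10 (reverse(3, 6)): [G, F, H, I, A, C, D, B, E]
After 11 (swap(3, 7)): [G, F, H, B, A, C, D, I, E]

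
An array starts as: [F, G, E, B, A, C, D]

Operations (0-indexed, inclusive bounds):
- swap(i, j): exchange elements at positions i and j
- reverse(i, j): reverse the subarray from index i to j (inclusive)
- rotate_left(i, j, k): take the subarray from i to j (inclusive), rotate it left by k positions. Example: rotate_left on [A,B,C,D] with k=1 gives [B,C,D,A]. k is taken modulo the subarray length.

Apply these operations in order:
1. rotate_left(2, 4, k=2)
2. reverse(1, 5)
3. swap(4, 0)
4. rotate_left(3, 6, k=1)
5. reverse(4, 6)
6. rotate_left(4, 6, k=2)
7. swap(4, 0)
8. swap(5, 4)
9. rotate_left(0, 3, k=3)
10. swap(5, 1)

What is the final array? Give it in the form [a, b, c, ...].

Answer: [F, A, C, B, E, G, D]

Derivation:
After 1 (rotate_left(2, 4, k=2)): [F, G, A, E, B, C, D]
After 2 (reverse(1, 5)): [F, C, B, E, A, G, D]
After 3 (swap(4, 0)): [A, C, B, E, F, G, D]
After 4 (rotate_left(3, 6, k=1)): [A, C, B, F, G, D, E]
After 5 (reverse(4, 6)): [A, C, B, F, E, D, G]
After 6 (rotate_left(4, 6, k=2)): [A, C, B, F, G, E, D]
After 7 (swap(4, 0)): [G, C, B, F, A, E, D]
After 8 (swap(5, 4)): [G, C, B, F, E, A, D]
After 9 (rotate_left(0, 3, k=3)): [F, G, C, B, E, A, D]
After 10 (swap(5, 1)): [F, A, C, B, E, G, D]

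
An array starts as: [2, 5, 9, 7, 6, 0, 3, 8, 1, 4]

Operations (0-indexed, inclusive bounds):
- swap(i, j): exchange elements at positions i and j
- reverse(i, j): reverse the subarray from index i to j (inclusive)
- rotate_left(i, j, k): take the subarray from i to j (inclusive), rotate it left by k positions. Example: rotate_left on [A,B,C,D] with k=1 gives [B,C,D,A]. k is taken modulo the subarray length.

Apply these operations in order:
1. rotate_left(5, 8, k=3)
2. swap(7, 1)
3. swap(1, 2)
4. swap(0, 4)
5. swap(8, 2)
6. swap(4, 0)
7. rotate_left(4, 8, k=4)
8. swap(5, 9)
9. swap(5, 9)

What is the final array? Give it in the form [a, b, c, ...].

After 1 (rotate_left(5, 8, k=3)): [2, 5, 9, 7, 6, 1, 0, 3, 8, 4]
After 2 (swap(7, 1)): [2, 3, 9, 7, 6, 1, 0, 5, 8, 4]
After 3 (swap(1, 2)): [2, 9, 3, 7, 6, 1, 0, 5, 8, 4]
After 4 (swap(0, 4)): [6, 9, 3, 7, 2, 1, 0, 5, 8, 4]
After 5 (swap(8, 2)): [6, 9, 8, 7, 2, 1, 0, 5, 3, 4]
After 6 (swap(4, 0)): [2, 9, 8, 7, 6, 1, 0, 5, 3, 4]
After 7 (rotate_left(4, 8, k=4)): [2, 9, 8, 7, 3, 6, 1, 0, 5, 4]
After 8 (swap(5, 9)): [2, 9, 8, 7, 3, 4, 1, 0, 5, 6]
After 9 (swap(5, 9)): [2, 9, 8, 7, 3, 6, 1, 0, 5, 4]

Answer: [2, 9, 8, 7, 3, 6, 1, 0, 5, 4]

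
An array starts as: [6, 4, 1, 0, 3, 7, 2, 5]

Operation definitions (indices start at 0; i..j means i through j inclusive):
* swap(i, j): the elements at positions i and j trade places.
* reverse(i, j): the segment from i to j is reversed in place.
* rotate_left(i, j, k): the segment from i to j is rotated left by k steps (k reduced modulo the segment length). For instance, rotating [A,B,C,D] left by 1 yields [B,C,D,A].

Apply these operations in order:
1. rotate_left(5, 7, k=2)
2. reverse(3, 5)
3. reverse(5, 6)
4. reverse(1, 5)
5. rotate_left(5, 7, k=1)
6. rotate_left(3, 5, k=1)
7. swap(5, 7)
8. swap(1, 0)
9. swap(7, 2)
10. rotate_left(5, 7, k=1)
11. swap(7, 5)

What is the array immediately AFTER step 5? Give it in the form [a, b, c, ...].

After 1 (rotate_left(5, 7, k=2)): [6, 4, 1, 0, 3, 5, 7, 2]
After 2 (reverse(3, 5)): [6, 4, 1, 5, 3, 0, 7, 2]
After 3 (reverse(5, 6)): [6, 4, 1, 5, 3, 7, 0, 2]
After 4 (reverse(1, 5)): [6, 7, 3, 5, 1, 4, 0, 2]
After 5 (rotate_left(5, 7, k=1)): [6, 7, 3, 5, 1, 0, 2, 4]

Answer: [6, 7, 3, 5, 1, 0, 2, 4]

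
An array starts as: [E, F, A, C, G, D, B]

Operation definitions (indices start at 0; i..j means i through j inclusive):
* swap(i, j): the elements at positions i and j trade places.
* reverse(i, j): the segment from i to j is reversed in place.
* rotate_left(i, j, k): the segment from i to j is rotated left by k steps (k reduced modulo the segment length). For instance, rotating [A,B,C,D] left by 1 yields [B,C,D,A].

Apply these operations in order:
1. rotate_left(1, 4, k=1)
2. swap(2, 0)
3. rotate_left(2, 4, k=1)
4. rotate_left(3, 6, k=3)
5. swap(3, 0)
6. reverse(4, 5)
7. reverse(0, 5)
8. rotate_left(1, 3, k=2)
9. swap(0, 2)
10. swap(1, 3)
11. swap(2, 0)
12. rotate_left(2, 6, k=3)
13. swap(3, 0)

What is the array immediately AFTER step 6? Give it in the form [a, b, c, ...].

Answer: [B, A, G, C, E, F, D]

Derivation:
After 1 (rotate_left(1, 4, k=1)): [E, A, C, G, F, D, B]
After 2 (swap(2, 0)): [C, A, E, G, F, D, B]
After 3 (rotate_left(2, 4, k=1)): [C, A, G, F, E, D, B]
After 4 (rotate_left(3, 6, k=3)): [C, A, G, B, F, E, D]
After 5 (swap(3, 0)): [B, A, G, C, F, E, D]
After 6 (reverse(4, 5)): [B, A, G, C, E, F, D]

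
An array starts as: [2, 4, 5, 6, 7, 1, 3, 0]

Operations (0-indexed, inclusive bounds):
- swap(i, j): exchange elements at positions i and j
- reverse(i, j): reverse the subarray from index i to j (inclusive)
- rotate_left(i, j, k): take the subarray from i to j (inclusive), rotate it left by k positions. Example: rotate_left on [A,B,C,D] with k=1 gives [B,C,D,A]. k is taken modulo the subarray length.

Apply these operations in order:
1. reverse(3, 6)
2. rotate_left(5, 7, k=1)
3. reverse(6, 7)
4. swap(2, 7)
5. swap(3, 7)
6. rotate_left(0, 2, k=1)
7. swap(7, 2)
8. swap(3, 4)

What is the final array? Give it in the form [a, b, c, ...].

After 1 (reverse(3, 6)): [2, 4, 5, 3, 1, 7, 6, 0]
After 2 (rotate_left(5, 7, k=1)): [2, 4, 5, 3, 1, 6, 0, 7]
After 3 (reverse(6, 7)): [2, 4, 5, 3, 1, 6, 7, 0]
After 4 (swap(2, 7)): [2, 4, 0, 3, 1, 6, 7, 5]
After 5 (swap(3, 7)): [2, 4, 0, 5, 1, 6, 7, 3]
After 6 (rotate_left(0, 2, k=1)): [4, 0, 2, 5, 1, 6, 7, 3]
After 7 (swap(7, 2)): [4, 0, 3, 5, 1, 6, 7, 2]
After 8 (swap(3, 4)): [4, 0, 3, 1, 5, 6, 7, 2]

Answer: [4, 0, 3, 1, 5, 6, 7, 2]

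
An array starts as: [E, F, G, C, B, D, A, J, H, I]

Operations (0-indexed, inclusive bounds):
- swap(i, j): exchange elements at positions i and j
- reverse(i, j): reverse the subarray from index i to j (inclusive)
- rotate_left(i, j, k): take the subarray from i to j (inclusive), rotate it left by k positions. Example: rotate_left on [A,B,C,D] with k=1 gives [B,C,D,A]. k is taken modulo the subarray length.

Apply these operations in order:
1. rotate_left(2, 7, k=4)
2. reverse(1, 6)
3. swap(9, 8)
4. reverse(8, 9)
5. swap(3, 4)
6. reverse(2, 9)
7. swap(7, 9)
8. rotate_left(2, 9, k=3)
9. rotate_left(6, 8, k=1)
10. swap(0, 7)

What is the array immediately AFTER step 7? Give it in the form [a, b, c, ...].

After 1 (rotate_left(2, 7, k=4)): [E, F, A, J, G, C, B, D, H, I]
After 2 (reverse(1, 6)): [E, B, C, G, J, A, F, D, H, I]
After 3 (swap(9, 8)): [E, B, C, G, J, A, F, D, I, H]
After 4 (reverse(8, 9)): [E, B, C, G, J, A, F, D, H, I]
After 5 (swap(3, 4)): [E, B, C, J, G, A, F, D, H, I]
After 6 (reverse(2, 9)): [E, B, I, H, D, F, A, G, J, C]
After 7 (swap(7, 9)): [E, B, I, H, D, F, A, C, J, G]

Answer: [E, B, I, H, D, F, A, C, J, G]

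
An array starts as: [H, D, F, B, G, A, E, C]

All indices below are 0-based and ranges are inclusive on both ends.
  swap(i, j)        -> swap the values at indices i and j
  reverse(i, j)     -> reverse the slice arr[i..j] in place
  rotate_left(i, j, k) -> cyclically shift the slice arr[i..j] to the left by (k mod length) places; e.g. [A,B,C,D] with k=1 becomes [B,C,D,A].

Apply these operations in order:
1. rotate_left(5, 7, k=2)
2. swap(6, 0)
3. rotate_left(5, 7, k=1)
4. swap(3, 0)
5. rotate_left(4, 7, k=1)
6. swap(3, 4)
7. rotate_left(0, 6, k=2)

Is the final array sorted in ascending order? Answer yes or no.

After 1 (rotate_left(5, 7, k=2)): [H, D, F, B, G, C, A, E]
After 2 (swap(6, 0)): [A, D, F, B, G, C, H, E]
After 3 (rotate_left(5, 7, k=1)): [A, D, F, B, G, H, E, C]
After 4 (swap(3, 0)): [B, D, F, A, G, H, E, C]
After 5 (rotate_left(4, 7, k=1)): [B, D, F, A, H, E, C, G]
After 6 (swap(3, 4)): [B, D, F, H, A, E, C, G]
After 7 (rotate_left(0, 6, k=2)): [F, H, A, E, C, B, D, G]

Answer: no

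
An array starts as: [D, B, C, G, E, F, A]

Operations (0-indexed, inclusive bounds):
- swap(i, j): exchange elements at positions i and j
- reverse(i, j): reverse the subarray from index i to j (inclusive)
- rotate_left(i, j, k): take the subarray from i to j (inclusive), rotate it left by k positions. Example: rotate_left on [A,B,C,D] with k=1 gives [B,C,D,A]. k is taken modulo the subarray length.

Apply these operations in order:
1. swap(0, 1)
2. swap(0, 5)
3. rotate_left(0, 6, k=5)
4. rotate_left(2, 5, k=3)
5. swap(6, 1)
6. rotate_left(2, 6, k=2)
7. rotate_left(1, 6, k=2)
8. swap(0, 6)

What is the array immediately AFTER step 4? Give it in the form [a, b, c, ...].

After 1 (swap(0, 1)): [B, D, C, G, E, F, A]
After 2 (swap(0, 5)): [F, D, C, G, E, B, A]
After 3 (rotate_left(0, 6, k=5)): [B, A, F, D, C, G, E]
After 4 (rotate_left(2, 5, k=3)): [B, A, G, F, D, C, E]

Answer: [B, A, G, F, D, C, E]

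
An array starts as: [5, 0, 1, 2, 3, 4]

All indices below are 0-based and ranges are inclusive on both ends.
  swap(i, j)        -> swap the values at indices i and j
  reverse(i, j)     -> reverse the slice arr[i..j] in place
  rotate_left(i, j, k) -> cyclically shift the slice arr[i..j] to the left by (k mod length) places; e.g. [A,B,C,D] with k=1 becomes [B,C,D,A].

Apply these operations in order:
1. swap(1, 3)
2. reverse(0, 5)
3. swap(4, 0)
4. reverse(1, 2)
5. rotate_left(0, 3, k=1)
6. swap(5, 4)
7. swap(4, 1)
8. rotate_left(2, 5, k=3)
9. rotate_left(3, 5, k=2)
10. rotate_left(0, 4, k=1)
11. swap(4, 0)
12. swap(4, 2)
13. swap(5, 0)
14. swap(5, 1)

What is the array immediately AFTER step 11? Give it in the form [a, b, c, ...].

Answer: [0, 4, 3, 1, 5, 2]

Derivation:
After 1 (swap(1, 3)): [5, 2, 1, 0, 3, 4]
After 2 (reverse(0, 5)): [4, 3, 0, 1, 2, 5]
After 3 (swap(4, 0)): [2, 3, 0, 1, 4, 5]
After 4 (reverse(1, 2)): [2, 0, 3, 1, 4, 5]
After 5 (rotate_left(0, 3, k=1)): [0, 3, 1, 2, 4, 5]
After 6 (swap(5, 4)): [0, 3, 1, 2, 5, 4]
After 7 (swap(4, 1)): [0, 5, 1, 2, 3, 4]
After 8 (rotate_left(2, 5, k=3)): [0, 5, 4, 1, 2, 3]
After 9 (rotate_left(3, 5, k=2)): [0, 5, 4, 3, 1, 2]
After 10 (rotate_left(0, 4, k=1)): [5, 4, 3, 1, 0, 2]
After 11 (swap(4, 0)): [0, 4, 3, 1, 5, 2]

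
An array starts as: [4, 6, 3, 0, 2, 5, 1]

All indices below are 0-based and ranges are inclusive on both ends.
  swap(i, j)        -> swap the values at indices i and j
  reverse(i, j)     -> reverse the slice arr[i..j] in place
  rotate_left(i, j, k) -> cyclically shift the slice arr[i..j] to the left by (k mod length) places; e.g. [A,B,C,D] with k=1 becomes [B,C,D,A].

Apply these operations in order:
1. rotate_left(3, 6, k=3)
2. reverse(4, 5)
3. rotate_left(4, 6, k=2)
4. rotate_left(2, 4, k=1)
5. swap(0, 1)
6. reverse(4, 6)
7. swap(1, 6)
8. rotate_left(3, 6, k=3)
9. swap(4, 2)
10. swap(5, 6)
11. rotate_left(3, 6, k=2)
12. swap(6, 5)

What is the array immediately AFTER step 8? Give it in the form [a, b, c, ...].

Answer: [6, 3, 1, 4, 5, 0, 2]

Derivation:
After 1 (rotate_left(3, 6, k=3)): [4, 6, 3, 1, 0, 2, 5]
After 2 (reverse(4, 5)): [4, 6, 3, 1, 2, 0, 5]
After 3 (rotate_left(4, 6, k=2)): [4, 6, 3, 1, 5, 2, 0]
After 4 (rotate_left(2, 4, k=1)): [4, 6, 1, 5, 3, 2, 0]
After 5 (swap(0, 1)): [6, 4, 1, 5, 3, 2, 0]
After 6 (reverse(4, 6)): [6, 4, 1, 5, 0, 2, 3]
After 7 (swap(1, 6)): [6, 3, 1, 5, 0, 2, 4]
After 8 (rotate_left(3, 6, k=3)): [6, 3, 1, 4, 5, 0, 2]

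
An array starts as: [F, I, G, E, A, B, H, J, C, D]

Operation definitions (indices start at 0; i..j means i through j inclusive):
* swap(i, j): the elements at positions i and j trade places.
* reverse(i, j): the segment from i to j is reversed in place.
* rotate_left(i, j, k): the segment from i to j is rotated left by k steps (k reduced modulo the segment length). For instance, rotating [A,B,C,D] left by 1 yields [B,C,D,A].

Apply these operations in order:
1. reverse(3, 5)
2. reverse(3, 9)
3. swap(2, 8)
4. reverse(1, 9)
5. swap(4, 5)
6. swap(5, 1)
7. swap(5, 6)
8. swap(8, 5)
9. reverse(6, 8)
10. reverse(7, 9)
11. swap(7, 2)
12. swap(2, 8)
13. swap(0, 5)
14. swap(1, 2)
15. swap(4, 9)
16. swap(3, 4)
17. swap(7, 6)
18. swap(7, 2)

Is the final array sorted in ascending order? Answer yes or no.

After 1 (reverse(3, 5)): [F, I, G, B, A, E, H, J, C, D]
After 2 (reverse(3, 9)): [F, I, G, D, C, J, H, E, A, B]
After 3 (swap(2, 8)): [F, I, A, D, C, J, H, E, G, B]
After 4 (reverse(1, 9)): [F, B, G, E, H, J, C, D, A, I]
After 5 (swap(4, 5)): [F, B, G, E, J, H, C, D, A, I]
After 6 (swap(5, 1)): [F, H, G, E, J, B, C, D, A, I]
After 7 (swap(5, 6)): [F, H, G, E, J, C, B, D, A, I]
After 8 (swap(8, 5)): [F, H, G, E, J, A, B, D, C, I]
After 9 (reverse(6, 8)): [F, H, G, E, J, A, C, D, B, I]
After 10 (reverse(7, 9)): [F, H, G, E, J, A, C, I, B, D]
After 11 (swap(7, 2)): [F, H, I, E, J, A, C, G, B, D]
After 12 (swap(2, 8)): [F, H, B, E, J, A, C, G, I, D]
After 13 (swap(0, 5)): [A, H, B, E, J, F, C, G, I, D]
After 14 (swap(1, 2)): [A, B, H, E, J, F, C, G, I, D]
After 15 (swap(4, 9)): [A, B, H, E, D, F, C, G, I, J]
After 16 (swap(3, 4)): [A, B, H, D, E, F, C, G, I, J]
After 17 (swap(7, 6)): [A, B, H, D, E, F, G, C, I, J]
After 18 (swap(7, 2)): [A, B, C, D, E, F, G, H, I, J]

Answer: yes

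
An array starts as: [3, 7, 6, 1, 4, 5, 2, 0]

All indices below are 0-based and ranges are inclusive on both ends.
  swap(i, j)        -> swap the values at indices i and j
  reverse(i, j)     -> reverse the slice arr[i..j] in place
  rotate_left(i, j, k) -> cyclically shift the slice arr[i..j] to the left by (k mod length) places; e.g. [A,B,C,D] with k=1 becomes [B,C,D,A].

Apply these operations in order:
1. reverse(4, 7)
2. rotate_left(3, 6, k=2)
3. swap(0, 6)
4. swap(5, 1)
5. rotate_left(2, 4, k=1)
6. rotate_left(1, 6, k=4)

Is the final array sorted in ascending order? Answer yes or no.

Answer: no

Derivation:
After 1 (reverse(4, 7)): [3, 7, 6, 1, 0, 2, 5, 4]
After 2 (rotate_left(3, 6, k=2)): [3, 7, 6, 2, 5, 1, 0, 4]
After 3 (swap(0, 6)): [0, 7, 6, 2, 5, 1, 3, 4]
After 4 (swap(5, 1)): [0, 1, 6, 2, 5, 7, 3, 4]
After 5 (rotate_left(2, 4, k=1)): [0, 1, 2, 5, 6, 7, 3, 4]
After 6 (rotate_left(1, 6, k=4)): [0, 7, 3, 1, 2, 5, 6, 4]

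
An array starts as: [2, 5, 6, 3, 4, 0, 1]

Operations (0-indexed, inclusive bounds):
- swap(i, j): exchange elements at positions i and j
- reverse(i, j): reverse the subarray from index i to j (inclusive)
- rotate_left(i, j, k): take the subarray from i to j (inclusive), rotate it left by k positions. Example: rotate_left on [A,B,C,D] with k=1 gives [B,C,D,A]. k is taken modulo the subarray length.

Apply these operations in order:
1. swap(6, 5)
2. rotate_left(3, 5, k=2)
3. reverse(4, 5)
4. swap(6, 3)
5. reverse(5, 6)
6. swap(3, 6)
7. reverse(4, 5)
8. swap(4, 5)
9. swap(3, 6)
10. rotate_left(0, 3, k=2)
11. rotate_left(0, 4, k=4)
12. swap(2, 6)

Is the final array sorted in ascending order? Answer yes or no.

After 1 (swap(6, 5)): [2, 5, 6, 3, 4, 1, 0]
After 2 (rotate_left(3, 5, k=2)): [2, 5, 6, 1, 3, 4, 0]
After 3 (reverse(4, 5)): [2, 5, 6, 1, 4, 3, 0]
After 4 (swap(6, 3)): [2, 5, 6, 0, 4, 3, 1]
After 5 (reverse(5, 6)): [2, 5, 6, 0, 4, 1, 3]
After 6 (swap(3, 6)): [2, 5, 6, 3, 4, 1, 0]
After 7 (reverse(4, 5)): [2, 5, 6, 3, 1, 4, 0]
After 8 (swap(4, 5)): [2, 5, 6, 3, 4, 1, 0]
After 9 (swap(3, 6)): [2, 5, 6, 0, 4, 1, 3]
After 10 (rotate_left(0, 3, k=2)): [6, 0, 2, 5, 4, 1, 3]
After 11 (rotate_left(0, 4, k=4)): [4, 6, 0, 2, 5, 1, 3]
After 12 (swap(2, 6)): [4, 6, 3, 2, 5, 1, 0]

Answer: no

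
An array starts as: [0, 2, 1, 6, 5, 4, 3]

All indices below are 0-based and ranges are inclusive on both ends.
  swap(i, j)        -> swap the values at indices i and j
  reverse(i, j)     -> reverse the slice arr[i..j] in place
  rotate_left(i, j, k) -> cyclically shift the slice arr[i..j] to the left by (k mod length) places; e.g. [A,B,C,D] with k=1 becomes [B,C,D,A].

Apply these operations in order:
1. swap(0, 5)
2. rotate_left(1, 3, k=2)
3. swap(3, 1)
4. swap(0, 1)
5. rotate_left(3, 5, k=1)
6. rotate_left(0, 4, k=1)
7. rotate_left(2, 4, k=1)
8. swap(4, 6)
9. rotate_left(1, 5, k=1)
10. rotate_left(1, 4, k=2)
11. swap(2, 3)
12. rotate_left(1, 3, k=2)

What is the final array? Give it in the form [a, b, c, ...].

After 1 (swap(0, 5)): [4, 2, 1, 6, 5, 0, 3]
After 2 (rotate_left(1, 3, k=2)): [4, 6, 2, 1, 5, 0, 3]
After 3 (swap(3, 1)): [4, 1, 2, 6, 5, 0, 3]
After 4 (swap(0, 1)): [1, 4, 2, 6, 5, 0, 3]
After 5 (rotate_left(3, 5, k=1)): [1, 4, 2, 5, 0, 6, 3]
After 6 (rotate_left(0, 4, k=1)): [4, 2, 5, 0, 1, 6, 3]
After 7 (rotate_left(2, 4, k=1)): [4, 2, 0, 1, 5, 6, 3]
After 8 (swap(4, 6)): [4, 2, 0, 1, 3, 6, 5]
After 9 (rotate_left(1, 5, k=1)): [4, 0, 1, 3, 6, 2, 5]
After 10 (rotate_left(1, 4, k=2)): [4, 3, 6, 0, 1, 2, 5]
After 11 (swap(2, 3)): [4, 3, 0, 6, 1, 2, 5]
After 12 (rotate_left(1, 3, k=2)): [4, 6, 3, 0, 1, 2, 5]

Answer: [4, 6, 3, 0, 1, 2, 5]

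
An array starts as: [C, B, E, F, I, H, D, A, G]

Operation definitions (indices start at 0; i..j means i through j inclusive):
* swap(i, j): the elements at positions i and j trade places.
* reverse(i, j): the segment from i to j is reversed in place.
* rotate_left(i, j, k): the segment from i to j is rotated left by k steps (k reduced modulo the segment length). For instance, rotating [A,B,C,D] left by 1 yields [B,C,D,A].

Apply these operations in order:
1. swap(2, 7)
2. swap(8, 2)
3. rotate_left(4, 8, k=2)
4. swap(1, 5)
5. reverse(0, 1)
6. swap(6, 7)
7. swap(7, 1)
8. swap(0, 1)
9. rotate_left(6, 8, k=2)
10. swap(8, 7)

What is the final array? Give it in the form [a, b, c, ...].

After 1 (swap(2, 7)): [C, B, A, F, I, H, D, E, G]
After 2 (swap(8, 2)): [C, B, G, F, I, H, D, E, A]
After 3 (rotate_left(4, 8, k=2)): [C, B, G, F, D, E, A, I, H]
After 4 (swap(1, 5)): [C, E, G, F, D, B, A, I, H]
After 5 (reverse(0, 1)): [E, C, G, F, D, B, A, I, H]
After 6 (swap(6, 7)): [E, C, G, F, D, B, I, A, H]
After 7 (swap(7, 1)): [E, A, G, F, D, B, I, C, H]
After 8 (swap(0, 1)): [A, E, G, F, D, B, I, C, H]
After 9 (rotate_left(6, 8, k=2)): [A, E, G, F, D, B, H, I, C]
After 10 (swap(8, 7)): [A, E, G, F, D, B, H, C, I]

Answer: [A, E, G, F, D, B, H, C, I]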